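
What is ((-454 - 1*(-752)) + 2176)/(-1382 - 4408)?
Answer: -1237/2895 ≈ -0.42729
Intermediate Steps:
((-454 - 1*(-752)) + 2176)/(-1382 - 4408) = ((-454 + 752) + 2176)/(-5790) = (298 + 2176)*(-1/5790) = 2474*(-1/5790) = -1237/2895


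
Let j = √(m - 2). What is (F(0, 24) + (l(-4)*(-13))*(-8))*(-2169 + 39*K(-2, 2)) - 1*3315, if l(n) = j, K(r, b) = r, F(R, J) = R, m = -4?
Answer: -3315 - 233688*I*√6 ≈ -3315.0 - 5.7242e+5*I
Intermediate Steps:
j = I*√6 (j = √(-4 - 2) = √(-6) = I*√6 ≈ 2.4495*I)
l(n) = I*√6
(F(0, 24) + (l(-4)*(-13))*(-8))*(-2169 + 39*K(-2, 2)) - 1*3315 = (0 + ((I*√6)*(-13))*(-8))*(-2169 + 39*(-2)) - 1*3315 = (0 - 13*I*√6*(-8))*(-2169 - 78) - 3315 = (0 + 104*I*√6)*(-2247) - 3315 = (104*I*√6)*(-2247) - 3315 = -233688*I*√6 - 3315 = -3315 - 233688*I*√6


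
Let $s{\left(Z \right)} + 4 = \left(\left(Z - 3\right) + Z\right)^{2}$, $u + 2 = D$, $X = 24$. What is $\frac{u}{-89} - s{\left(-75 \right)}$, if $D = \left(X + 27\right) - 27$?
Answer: $- \frac{2083067}{89} \approx -23405.0$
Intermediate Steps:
$D = 24$ ($D = \left(24 + 27\right) - 27 = 51 - 27 = 24$)
$u = 22$ ($u = -2 + 24 = 22$)
$s{\left(Z \right)} = -4 + \left(-3 + 2 Z\right)^{2}$ ($s{\left(Z \right)} = -4 + \left(\left(Z - 3\right) + Z\right)^{2} = -4 + \left(\left(-3 + Z\right) + Z\right)^{2} = -4 + \left(-3 + 2 Z\right)^{2}$)
$\frac{u}{-89} - s{\left(-75 \right)} = \frac{22}{-89} - \left(-4 + \left(-3 + 2 \left(-75\right)\right)^{2}\right) = 22 \left(- \frac{1}{89}\right) - \left(-4 + \left(-3 - 150\right)^{2}\right) = - \frac{22}{89} - \left(-4 + \left(-153\right)^{2}\right) = - \frac{22}{89} - \left(-4 + 23409\right) = - \frac{22}{89} - 23405 = - \frac{2083067}{89}$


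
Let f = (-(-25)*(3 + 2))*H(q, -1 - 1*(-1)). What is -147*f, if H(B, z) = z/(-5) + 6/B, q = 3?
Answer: -36750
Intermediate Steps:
H(B, z) = 6/B - z/5 (H(B, z) = z*(-1/5) + 6/B = -z/5 + 6/B = 6/B - z/5)
f = 250 (f = (-(-25)*(3 + 2))*(6/3 - (-1 - 1*(-1))/5) = (-(-25)*5)*(6*(1/3) - (-1 + 1)/5) = (-5*(-25))*(2 - 1/5*0) = 125*(2 + 0) = 125*2 = 250)
-147*f = -147*250 = -36750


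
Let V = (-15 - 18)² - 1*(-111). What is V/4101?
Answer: 400/1367 ≈ 0.29261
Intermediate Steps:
V = 1200 (V = (-33)² + 111 = 1089 + 111 = 1200)
V/4101 = 1200/4101 = 1200*(1/4101) = 400/1367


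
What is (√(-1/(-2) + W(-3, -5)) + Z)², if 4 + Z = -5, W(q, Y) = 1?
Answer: (18 - √6)²/4 ≈ 60.455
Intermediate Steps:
Z = -9 (Z = -4 - 5 = -9)
(√(-1/(-2) + W(-3, -5)) + Z)² = (√(-1/(-2) + 1) - 9)² = (√(-1*(-½) + 1) - 9)² = (√(½ + 1) - 9)² = (√(3/2) - 9)² = (√6/2 - 9)² = (-9 + √6/2)²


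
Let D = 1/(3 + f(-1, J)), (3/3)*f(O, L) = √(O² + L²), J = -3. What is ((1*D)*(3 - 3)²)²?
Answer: 0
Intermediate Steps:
f(O, L) = √(L² + O²) (f(O, L) = √(O² + L²) = √(L² + O²))
D = 1/(3 + √10) (D = 1/(3 + √((-3)² + (-1)²)) = 1/(3 + √(9 + 1)) = 1/(3 + √10) ≈ 0.16228)
((1*D)*(3 - 3)²)² = ((1*(-3 + √10))*(3 - 3)²)² = ((-3 + √10)*0²)² = ((-3 + √10)*0)² = 0² = 0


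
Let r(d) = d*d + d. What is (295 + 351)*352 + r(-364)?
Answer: 359524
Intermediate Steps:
r(d) = d + d**2 (r(d) = d**2 + d = d + d**2)
(295 + 351)*352 + r(-364) = (295 + 351)*352 - 364*(1 - 364) = 646*352 - 364*(-363) = 227392 + 132132 = 359524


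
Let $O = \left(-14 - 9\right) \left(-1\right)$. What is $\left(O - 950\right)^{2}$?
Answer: $859329$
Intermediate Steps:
$O = 23$ ($O = \left(-23\right) \left(-1\right) = 23$)
$\left(O - 950\right)^{2} = \left(23 - 950\right)^{2} = \left(-927\right)^{2} = 859329$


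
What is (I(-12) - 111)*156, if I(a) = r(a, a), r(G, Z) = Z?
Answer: -19188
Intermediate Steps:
I(a) = a
(I(-12) - 111)*156 = (-12 - 111)*156 = -123*156 = -19188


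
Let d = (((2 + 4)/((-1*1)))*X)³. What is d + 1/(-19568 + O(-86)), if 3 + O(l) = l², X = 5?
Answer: -328725001/12175 ≈ -27000.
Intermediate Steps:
O(l) = -3 + l²
d = -27000 (d = (((2 + 4)/((-1*1)))*5)³ = ((6/(-1))*5)³ = (-1*6*5)³ = (-6*5)³ = (-30)³ = -27000)
d + 1/(-19568 + O(-86)) = -27000 + 1/(-19568 + (-3 + (-86)²)) = -27000 + 1/(-19568 + (-3 + 7396)) = -27000 + 1/(-19568 + 7393) = -27000 + 1/(-12175) = -27000 - 1/12175 = -328725001/12175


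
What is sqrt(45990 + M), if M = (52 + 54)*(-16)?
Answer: sqrt(44294) ≈ 210.46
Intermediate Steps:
M = -1696 (M = 106*(-16) = -1696)
sqrt(45990 + M) = sqrt(45990 - 1696) = sqrt(44294)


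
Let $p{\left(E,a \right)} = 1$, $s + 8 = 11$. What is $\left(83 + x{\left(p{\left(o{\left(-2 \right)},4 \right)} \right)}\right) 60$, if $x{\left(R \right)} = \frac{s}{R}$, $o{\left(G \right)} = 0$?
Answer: $5160$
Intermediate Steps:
$s = 3$ ($s = -8 + 11 = 3$)
$x{\left(R \right)} = \frac{3}{R}$
$\left(83 + x{\left(p{\left(o{\left(-2 \right)},4 \right)} \right)}\right) 60 = \left(83 + \frac{3}{1}\right) 60 = \left(83 + 3 \cdot 1\right) 60 = \left(83 + 3\right) 60 = 86 \cdot 60 = 5160$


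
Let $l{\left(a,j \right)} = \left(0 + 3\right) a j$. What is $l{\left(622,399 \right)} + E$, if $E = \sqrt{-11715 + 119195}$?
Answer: $744534 + 2 \sqrt{26870} \approx 7.4486 \cdot 10^{5}$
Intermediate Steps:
$E = 2 \sqrt{26870}$ ($E = \sqrt{107480} = 2 \sqrt{26870} \approx 327.84$)
$l{\left(a,j \right)} = 3 a j$
$l{\left(622,399 \right)} + E = 3 \cdot 622 \cdot 399 + 2 \sqrt{26870} = 744534 + 2 \sqrt{26870}$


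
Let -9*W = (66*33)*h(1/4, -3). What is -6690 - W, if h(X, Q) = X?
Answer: -13259/2 ≈ -6629.5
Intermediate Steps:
W = -121/2 (W = -66*33/(9*4) = -242/4 = -1/9*1089/2 = -121/2 ≈ -60.500)
-6690 - W = -6690 - 1*(-121/2) = -6690 + 121/2 = -13259/2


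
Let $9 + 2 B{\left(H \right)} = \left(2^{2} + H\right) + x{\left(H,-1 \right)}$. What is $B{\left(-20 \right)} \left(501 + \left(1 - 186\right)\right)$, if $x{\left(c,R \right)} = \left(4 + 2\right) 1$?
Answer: $-3002$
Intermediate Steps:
$x{\left(c,R \right)} = 6$ ($x{\left(c,R \right)} = 6 \cdot 1 = 6$)
$B{\left(H \right)} = \frac{1}{2} + \frac{H}{2}$ ($B{\left(H \right)} = - \frac{9}{2} + \frac{\left(2^{2} + H\right) + 6}{2} = - \frac{9}{2} + \frac{\left(4 + H\right) + 6}{2} = - \frac{9}{2} + \frac{10 + H}{2} = - \frac{9}{2} + \left(5 + \frac{H}{2}\right) = \frac{1}{2} + \frac{H}{2}$)
$B{\left(-20 \right)} \left(501 + \left(1 - 186\right)\right) = \left(\frac{1}{2} + \frac{1}{2} \left(-20\right)\right) \left(501 + \left(1 - 186\right)\right) = \left(\frac{1}{2} - 10\right) \left(501 - 185\right) = \left(- \frac{19}{2}\right) 316 = -3002$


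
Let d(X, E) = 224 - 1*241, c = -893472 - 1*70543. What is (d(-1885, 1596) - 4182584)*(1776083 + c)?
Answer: -3396556428868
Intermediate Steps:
c = -964015 (c = -893472 - 70543 = -964015)
d(X, E) = -17 (d(X, E) = 224 - 241 = -17)
(d(-1885, 1596) - 4182584)*(1776083 + c) = (-17 - 4182584)*(1776083 - 964015) = -4182601*812068 = -3396556428868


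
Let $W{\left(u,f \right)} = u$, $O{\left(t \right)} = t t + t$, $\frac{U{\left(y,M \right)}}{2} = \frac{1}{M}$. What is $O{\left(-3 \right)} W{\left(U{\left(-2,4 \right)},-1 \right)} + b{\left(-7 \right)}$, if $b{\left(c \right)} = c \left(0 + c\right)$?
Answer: $52$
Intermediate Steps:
$U{\left(y,M \right)} = \frac{2}{M}$
$O{\left(t \right)} = t + t^{2}$ ($O{\left(t \right)} = t^{2} + t = t + t^{2}$)
$b{\left(c \right)} = c^{2}$ ($b{\left(c \right)} = c c = c^{2}$)
$O{\left(-3 \right)} W{\left(U{\left(-2,4 \right)},-1 \right)} + b{\left(-7 \right)} = - 3 \left(1 - 3\right) \frac{2}{4} + \left(-7\right)^{2} = \left(-3\right) \left(-2\right) 2 \cdot \frac{1}{4} + 49 = 6 \cdot \frac{1}{2} + 49 = 3 + 49 = 52$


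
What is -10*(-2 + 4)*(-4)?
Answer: 80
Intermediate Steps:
-10*(-2 + 4)*(-4) = -10*2*(-4) = -20*(-4) = 80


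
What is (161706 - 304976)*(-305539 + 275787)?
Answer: 4262569040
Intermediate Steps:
(161706 - 304976)*(-305539 + 275787) = -143270*(-29752) = 4262569040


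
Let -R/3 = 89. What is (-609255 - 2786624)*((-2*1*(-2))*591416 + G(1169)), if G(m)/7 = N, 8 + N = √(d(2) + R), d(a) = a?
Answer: -8033318529432 - 23771153*I*√265 ≈ -8.0333e+12 - 3.8697e+8*I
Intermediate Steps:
R = -267 (R = -3*89 = -267)
N = -8 + I*√265 (N = -8 + √(2 - 267) = -8 + √(-265) = -8 + I*√265 ≈ -8.0 + 16.279*I)
G(m) = -56 + 7*I*√265 (G(m) = 7*(-8 + I*√265) = -56 + 7*I*√265)
(-609255 - 2786624)*((-2*1*(-2))*591416 + G(1169)) = (-609255 - 2786624)*((-2*1*(-2))*591416 + (-56 + 7*I*√265)) = -3395879*(-2*(-2)*591416 + (-56 + 7*I*√265)) = -3395879*(4*591416 + (-56 + 7*I*√265)) = -3395879*(2365664 + (-56 + 7*I*√265)) = -3395879*(2365608 + 7*I*√265) = -8033318529432 - 23771153*I*√265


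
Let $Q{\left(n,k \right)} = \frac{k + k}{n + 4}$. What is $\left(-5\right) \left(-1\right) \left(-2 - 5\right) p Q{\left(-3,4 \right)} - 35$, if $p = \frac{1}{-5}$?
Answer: $21$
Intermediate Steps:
$p = - \frac{1}{5} \approx -0.2$
$Q{\left(n,k \right)} = \frac{2 k}{4 + n}$
$\left(-5\right) \left(-1\right) \left(-2 - 5\right) p Q{\left(-3,4 \right)} - 35 = \left(-5\right) \left(-1\right) \left(-2 - 5\right) \left(- \frac{1}{5}\right) 2 \cdot 4 \frac{1}{4 - 3} - 35 = 5 \left(\left(-7\right) \left(- \frac{1}{5}\right)\right) 2 \cdot 4 \cdot 1^{-1} - 35 = 5 \cdot \frac{7}{5} \cdot 2 \cdot 4 \cdot 1 - 35 = 7 \cdot 8 - 35 = 56 - 35 = 21$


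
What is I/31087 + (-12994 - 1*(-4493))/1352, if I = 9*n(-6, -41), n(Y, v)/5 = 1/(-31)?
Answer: -8192449037/1302918344 ≈ -6.2878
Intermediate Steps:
n(Y, v) = -5/31 (n(Y, v) = 5/(-31) = 5*(-1/31) = -5/31)
I = -45/31 (I = 9*(-5/31) = -45/31 ≈ -1.4516)
I/31087 + (-12994 - 1*(-4493))/1352 = -45/31/31087 + (-12994 - 1*(-4493))/1352 = -45/31*1/31087 + (-12994 + 4493)*(1/1352) = -45/963697 - 8501*1/1352 = -45/963697 - 8501/1352 = -8192449037/1302918344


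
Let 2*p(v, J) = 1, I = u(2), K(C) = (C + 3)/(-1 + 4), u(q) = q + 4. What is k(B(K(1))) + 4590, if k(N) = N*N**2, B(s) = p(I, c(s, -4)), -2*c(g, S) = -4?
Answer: 36721/8 ≈ 4590.1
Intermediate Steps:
u(q) = 4 + q
K(C) = 1 + C/3 (K(C) = (3 + C)/3 = (3 + C)*(1/3) = 1 + C/3)
c(g, S) = 2 (c(g, S) = -1/2*(-4) = 2)
I = 6 (I = 4 + 2 = 6)
p(v, J) = 1/2 (p(v, J) = (1/2)*1 = 1/2)
B(s) = 1/2
k(N) = N**3
k(B(K(1))) + 4590 = (1/2)**3 + 4590 = 1/8 + 4590 = 36721/8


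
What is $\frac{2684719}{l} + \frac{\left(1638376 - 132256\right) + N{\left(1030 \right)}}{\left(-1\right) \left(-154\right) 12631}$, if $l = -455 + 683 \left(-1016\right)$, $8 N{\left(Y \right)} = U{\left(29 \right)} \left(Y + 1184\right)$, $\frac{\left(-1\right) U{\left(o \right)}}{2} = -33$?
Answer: $- \frac{757043312629}{245581046844} \approx -3.0827$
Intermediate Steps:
$U{\left(o \right)} = 66$ ($U{\left(o \right)} = \left(-2\right) \left(-33\right) = 66$)
$N{\left(Y \right)} = 9768 + \frac{33 Y}{4}$ ($N{\left(Y \right)} = \frac{66 \left(Y + 1184\right)}{8} = \frac{66 \left(1184 + Y\right)}{8} = \frac{78144 + 66 Y}{8} = 9768 + \frac{33 Y}{4}$)
$l = -694383$ ($l = -455 - 693928 = -694383$)
$\frac{2684719}{l} + \frac{\left(1638376 - 132256\right) + N{\left(1030 \right)}}{\left(-1\right) \left(-154\right) 12631} = \frac{2684719}{-694383} + \frac{\left(1638376 - 132256\right) + \left(9768 + \frac{33}{4} \cdot 1030\right)}{\left(-1\right) \left(-154\right) 12631} = 2684719 \left(- \frac{1}{694383}\right) + \frac{1506120 + \left(9768 + \frac{16995}{2}\right)}{154 \cdot 12631} = - \frac{2684719}{694383} + \frac{1506120 + \frac{36531}{2}}{1945174} = - \frac{2684719}{694383} + \frac{3048771}{2} \cdot \frac{1}{1945174} = - \frac{2684719}{694383} + \frac{277161}{353668} = - \frac{757043312629}{245581046844}$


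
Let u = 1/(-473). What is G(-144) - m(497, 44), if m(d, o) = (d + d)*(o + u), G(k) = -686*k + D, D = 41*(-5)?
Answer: 25941733/473 ≈ 54845.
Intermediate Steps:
D = -205
u = -1/473 ≈ -0.0021142
G(k) = -205 - 686*k (G(k) = -686*k - 205 = -205 - 686*k)
m(d, o) = 2*d*(-1/473 + o) (m(d, o) = (d + d)*(o - 1/473) = (2*d)*(-1/473 + o) = 2*d*(-1/473 + o))
G(-144) - m(497, 44) = (-205 - 686*(-144)) - 2*497*(-1 + 473*44)/473 = (-205 + 98784) - 2*497*(-1 + 20812)/473 = 98579 - 2*497*20811/473 = 98579 - 1*20686134/473 = 98579 - 20686134/473 = 25941733/473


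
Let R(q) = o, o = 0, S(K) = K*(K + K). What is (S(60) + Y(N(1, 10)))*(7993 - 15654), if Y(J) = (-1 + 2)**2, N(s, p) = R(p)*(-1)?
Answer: -55166861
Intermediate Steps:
S(K) = 2*K**2 (S(K) = K*(2*K) = 2*K**2)
R(q) = 0
N(s, p) = 0 (N(s, p) = 0*(-1) = 0)
Y(J) = 1 (Y(J) = 1**2 = 1)
(S(60) + Y(N(1, 10)))*(7993 - 15654) = (2*60**2 + 1)*(7993 - 15654) = (2*3600 + 1)*(-7661) = (7200 + 1)*(-7661) = 7201*(-7661) = -55166861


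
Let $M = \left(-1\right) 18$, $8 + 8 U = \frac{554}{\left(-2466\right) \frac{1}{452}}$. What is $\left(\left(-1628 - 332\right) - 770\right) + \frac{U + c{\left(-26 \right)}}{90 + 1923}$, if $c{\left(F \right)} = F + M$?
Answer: $- \frac{13552020611}{4964058} \approx -2730.0$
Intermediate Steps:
$U = - \frac{33767}{2466}$ ($U = -1 + \frac{554 \frac{1}{\left(-2466\right) \frac{1}{452}}}{8} = -1 + \frac{554 \frac{1}{- \frac{1233}{226}}}{8} = -1 + \frac{554 \left(- \frac{226}{1233}\right)}{8} = -1 + \frac{1}{8} \left(- \frac{125204}{1233}\right) = -1 - \frac{31301}{2466} = - \frac{33767}{2466} \approx -13.693$)
$M = -18$
$c{\left(F \right)} = -18 + F$ ($c{\left(F \right)} = F - 18 = -18 + F$)
$\left(\left(-1628 - 332\right) - 770\right) + \frac{U + c{\left(-26 \right)}}{90 + 1923} = \left(\left(-1628 - 332\right) - 770\right) + \frac{- \frac{33767}{2466} - 44}{90 + 1923} = \left(-1960 - 770\right) + \frac{- \frac{33767}{2466} - 44}{2013} = -2730 - \frac{142271}{4964058} = - \frac{13552020611}{4964058}$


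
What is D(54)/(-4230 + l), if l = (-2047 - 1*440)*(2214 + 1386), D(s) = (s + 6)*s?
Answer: -36/99527 ≈ -0.00036171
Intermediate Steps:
D(s) = s*(6 + s) (D(s) = (6 + s)*s = s*(6 + s))
l = -8953200 (l = (-2047 - 440)*3600 = -2487*3600 = -8953200)
D(54)/(-4230 + l) = (54*(6 + 54))/(-4230 - 8953200) = (54*60)/(-8957430) = 3240*(-1/8957430) = -36/99527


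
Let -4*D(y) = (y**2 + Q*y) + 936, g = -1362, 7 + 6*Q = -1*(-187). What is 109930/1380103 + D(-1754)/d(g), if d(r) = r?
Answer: 521897327042/939850143 ≈ 555.30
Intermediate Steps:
Q = 30 (Q = -7/6 + (-1*(-187))/6 = -7/6 + (1/6)*187 = -7/6 + 187/6 = 30)
D(y) = -234 - 15*y/2 - y**2/4 (D(y) = -((y**2 + 30*y) + 936)/4 = -(936 + y**2 + 30*y)/4 = -234 - 15*y/2 - y**2/4)
109930/1380103 + D(-1754)/d(g) = 109930/1380103 + (-234 - 15/2*(-1754) - 1/4*(-1754)**2)/(-1362) = 109930*(1/1380103) + (-234 + 13155 - 1/4*3076516)*(-1/1362) = 109930/1380103 + (-234 + 13155 - 769129)*(-1/1362) = 109930/1380103 - 756208*(-1/1362) = 109930/1380103 + 378104/681 = 521897327042/939850143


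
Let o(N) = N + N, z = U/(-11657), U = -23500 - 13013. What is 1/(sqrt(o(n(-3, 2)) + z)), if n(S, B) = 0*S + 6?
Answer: sqrt(2056259829)/176397 ≈ 0.25707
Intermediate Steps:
U = -36513
n(S, B) = 6 (n(S, B) = 0 + 6 = 6)
z = 36513/11657 (z = -36513/(-11657) = -36513*(-1/11657) = 36513/11657 ≈ 3.1323)
o(N) = 2*N
1/(sqrt(o(n(-3, 2)) + z)) = 1/(sqrt(2*6 + 36513/11657)) = 1/(sqrt(12 + 36513/11657)) = 1/(sqrt(176397/11657)) = 1/(sqrt(2056259829)/11657) = sqrt(2056259829)/176397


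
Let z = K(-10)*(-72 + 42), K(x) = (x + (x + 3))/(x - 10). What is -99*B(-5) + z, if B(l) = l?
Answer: 939/2 ≈ 469.50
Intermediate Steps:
K(x) = (3 + 2*x)/(-10 + x) (K(x) = (x + (3 + x))/(-10 + x) = (3 + 2*x)/(-10 + x))
z = -51/2 (z = ((3 + 2*(-10))/(-10 - 10))*(-72 + 42) = ((3 - 20)/(-20))*(-30) = -1/20*(-17)*(-30) = (17/20)*(-30) = -51/2 ≈ -25.500)
-99*B(-5) + z = -99*(-5) - 51/2 = 495 - 51/2 = 939/2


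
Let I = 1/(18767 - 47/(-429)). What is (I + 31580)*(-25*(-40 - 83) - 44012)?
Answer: -10408372362163373/8051090 ≈ -1.2928e+9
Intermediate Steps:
I = 429/8051090 (I = 1/(18767 - 1/429*(-47)) = 1/(18767 + 47/429) = 1/(8051090/429) = 429/8051090 ≈ 5.3285e-5)
(I + 31580)*(-25*(-40 - 83) - 44012) = (429/8051090 + 31580)*(-25*(-40 - 83) - 44012) = 254253422629*(-25*(-123) - 44012)/8051090 = 254253422629*(3075 - 44012)/8051090 = (254253422629/8051090)*(-40937) = -10408372362163373/8051090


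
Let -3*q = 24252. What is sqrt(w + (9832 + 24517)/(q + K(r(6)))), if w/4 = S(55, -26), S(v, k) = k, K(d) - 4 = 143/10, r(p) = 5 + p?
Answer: 3*I*sqrt(78253582714)/80657 ≈ 10.405*I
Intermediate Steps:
q = -8084 (q = -1/3*24252 = -8084)
K(d) = 183/10 (K(d) = 4 + 143/10 = 183/10)
w = -104 (w = 4*(-26) = -104)
sqrt(w + (9832 + 24517)/(q + K(r(6)))) = sqrt(-104 + (9832 + 24517)/(-8084 + 183/10)) = sqrt(-104 + 34349/(-80657/10)) = sqrt(-104 + 34349*(-10/80657)) = sqrt(-104 - 343490/80657) = sqrt(-8731818/80657) = 3*I*sqrt(78253582714)/80657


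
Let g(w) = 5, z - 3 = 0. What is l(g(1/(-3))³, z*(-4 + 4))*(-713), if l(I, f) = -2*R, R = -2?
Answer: -2852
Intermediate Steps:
z = 3 (z = 3 + 0 = 3)
l(I, f) = 4 (l(I, f) = -2*(-2) = 4)
l(g(1/(-3))³, z*(-4 + 4))*(-713) = 4*(-713) = -2852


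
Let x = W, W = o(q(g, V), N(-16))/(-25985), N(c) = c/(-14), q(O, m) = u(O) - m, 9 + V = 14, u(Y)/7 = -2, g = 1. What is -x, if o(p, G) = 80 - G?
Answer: 552/181895 ≈ 0.0030347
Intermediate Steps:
u(Y) = -14 (u(Y) = 7*(-2) = -14)
V = 5 (V = -9 + 14 = 5)
q(O, m) = -14 - m
N(c) = -c/14 (N(c) = c*(-1/14) = -c/14)
W = -552/181895 (W = (80 - (-1)*(-16)/14)/(-25985) = (80 - 1*8/7)*(-1/25985) = (80 - 8/7)*(-1/25985) = (552/7)*(-1/25985) = -552/181895 ≈ -0.0030347)
x = -552/181895 ≈ -0.0030347
-x = -1*(-552/181895) = 552/181895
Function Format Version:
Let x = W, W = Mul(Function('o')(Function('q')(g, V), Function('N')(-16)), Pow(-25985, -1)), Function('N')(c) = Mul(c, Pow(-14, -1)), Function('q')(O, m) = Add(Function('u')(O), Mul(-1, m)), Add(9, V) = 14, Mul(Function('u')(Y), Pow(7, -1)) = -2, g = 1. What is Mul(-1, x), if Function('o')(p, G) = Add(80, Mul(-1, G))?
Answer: Rational(552, 181895) ≈ 0.0030347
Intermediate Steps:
Function('u')(Y) = -14 (Function('u')(Y) = Mul(7, -2) = -14)
V = 5 (V = Add(-9, 14) = 5)
Function('q')(O, m) = Add(-14, Mul(-1, m))
Function('N')(c) = Mul(Rational(-1, 14), c) (Function('N')(c) = Mul(c, Rational(-1, 14)) = Mul(Rational(-1, 14), c))
W = Rational(-552, 181895) (W = Mul(Add(80, Mul(-1, Mul(Rational(-1, 14), -16))), Pow(-25985, -1)) = Mul(Add(80, Mul(-1, Rational(8, 7))), Rational(-1, 25985)) = Mul(Add(80, Rational(-8, 7)), Rational(-1, 25985)) = Mul(Rational(552, 7), Rational(-1, 25985)) = Rational(-552, 181895) ≈ -0.0030347)
x = Rational(-552, 181895) ≈ -0.0030347
Mul(-1, x) = Mul(-1, Rational(-552, 181895)) = Rational(552, 181895)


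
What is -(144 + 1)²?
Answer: -21025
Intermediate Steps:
-(144 + 1)² = -1*145² = -1*21025 = -21025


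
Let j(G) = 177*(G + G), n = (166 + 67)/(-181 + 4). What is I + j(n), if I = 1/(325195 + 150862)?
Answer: -221842561/476057 ≈ -466.00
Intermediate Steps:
n = -233/177 (n = 233/(-177) = 233*(-1/177) = -233/177 ≈ -1.3164)
j(G) = 354*G (j(G) = 177*(2*G) = 354*G)
I = 1/476057 ≈ 2.1006e-6
I + j(n) = 1/476057 + 354*(-233/177) = 1/476057 - 466 = -221842561/476057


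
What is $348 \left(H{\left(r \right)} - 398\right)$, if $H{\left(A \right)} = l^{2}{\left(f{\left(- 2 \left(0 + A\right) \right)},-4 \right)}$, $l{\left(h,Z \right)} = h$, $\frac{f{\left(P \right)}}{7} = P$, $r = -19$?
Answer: $24484584$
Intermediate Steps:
$f{\left(P \right)} = 7 P$
$H{\left(A \right)} = 196 A^{2}$ ($H{\left(A \right)} = \left(7 \left(- 2 \left(0 + A\right)\right)\right)^{2} = \left(7 \left(- 2 A\right)\right)^{2} = \left(- 14 A\right)^{2} = 196 A^{2}$)
$348 \left(H{\left(r \right)} - 398\right) = 348 \left(196 \left(-19\right)^{2} - 398\right) = 348 \left(196 \cdot 361 - 398\right) = 348 \left(70756 - 398\right) = 348 \cdot 70358 = 24484584$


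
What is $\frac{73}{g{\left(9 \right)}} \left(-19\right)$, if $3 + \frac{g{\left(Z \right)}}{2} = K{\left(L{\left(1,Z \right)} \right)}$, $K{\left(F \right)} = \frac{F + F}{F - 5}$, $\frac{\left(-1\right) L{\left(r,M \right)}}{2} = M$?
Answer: $\frac{31901}{66} \approx 483.35$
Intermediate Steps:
$L{\left(r,M \right)} = - 2 M$
$K{\left(F \right)} = \frac{2 F}{-5 + F}$
$g{\left(Z \right)} = -6 - \frac{8 Z}{-5 - 2 Z}$ ($g{\left(Z \right)} = -6 + 2 \frac{2 \left(- 2 Z\right)}{-5 - 2 Z} = -6 + 2 \left(- \frac{4 Z}{-5 - 2 Z}\right) = -6 - \frac{8 Z}{-5 - 2 Z}$)
$\frac{73}{g{\left(9 \right)}} \left(-19\right) = \frac{73}{2 \frac{1}{5 + 2 \cdot 9} \left(-15 - 18\right)} \left(-19\right) = \frac{73}{2 \frac{1}{5 + 18} \left(-15 - 18\right)} \left(-19\right) = \frac{73}{2 \cdot \frac{1}{23} \left(-33\right)} \left(-19\right) = \frac{73}{- \frac{66}{23}} \left(-19\right) = 73 \left(- \frac{23}{66}\right) \left(-19\right) = \left(- \frac{1679}{66}\right) \left(-19\right) = \frac{31901}{66}$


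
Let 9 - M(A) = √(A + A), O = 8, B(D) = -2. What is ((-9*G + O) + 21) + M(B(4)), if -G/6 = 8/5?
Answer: 622/5 - 2*I ≈ 124.4 - 2.0*I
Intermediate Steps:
G = -48/5 ≈ -9.6000
M(A) = 9 - √2*√A (M(A) = 9 - √(A + A) = 9 - √(2*A) = 9 - √2*√A)
((-9*G + O) + 21) + M(B(4)) = ((-9*(-48/5) + 8) + 21) + (9 - √2*√(-2)) = ((432/5 + 8) + 21) + (9 - √2*I*√2) = (472/5 + 21) + (9 - 2*I) = 577/5 + (9 - 2*I) = 622/5 - 2*I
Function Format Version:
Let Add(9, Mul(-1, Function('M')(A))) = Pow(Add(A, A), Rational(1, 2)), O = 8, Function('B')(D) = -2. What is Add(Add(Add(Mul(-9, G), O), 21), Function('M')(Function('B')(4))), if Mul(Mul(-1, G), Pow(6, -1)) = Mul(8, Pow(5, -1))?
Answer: Add(Rational(622, 5), Mul(-2, I)) ≈ Add(124.40, Mul(-2.0000, I))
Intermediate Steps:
G = Rational(-48, 5) (G = Mul(-6, Mul(8, Pow(5, -1))) = Mul(-6, Mul(8, Rational(1, 5))) = Mul(-6, Rational(8, 5)) = Rational(-48, 5) ≈ -9.6000)
Function('M')(A) = Add(9, Mul(-1, Pow(2, Rational(1, 2)), Pow(A, Rational(1, 2)))) (Function('M')(A) = Add(9, Mul(-1, Pow(Add(A, A), Rational(1, 2)))) = Add(9, Mul(-1, Pow(Mul(2, A), Rational(1, 2)))) = Add(9, Mul(-1, Mul(Pow(2, Rational(1, 2)), Pow(A, Rational(1, 2))))) = Add(9, Mul(-1, Pow(2, Rational(1, 2)), Pow(A, Rational(1, 2)))))
Add(Add(Add(Mul(-9, G), O), 21), Function('M')(Function('B')(4))) = Add(Add(Add(Mul(-9, Rational(-48, 5)), 8), 21), Add(9, Mul(-1, Pow(2, Rational(1, 2)), Pow(-2, Rational(1, 2))))) = Add(Add(Add(Rational(432, 5), 8), 21), Add(9, Mul(-1, Pow(2, Rational(1, 2)), Mul(I, Pow(2, Rational(1, 2)))))) = Add(Add(Rational(472, 5), 21), Add(9, Mul(-2, I))) = Add(Rational(577, 5), Add(9, Mul(-2, I))) = Add(Rational(622, 5), Mul(-2, I))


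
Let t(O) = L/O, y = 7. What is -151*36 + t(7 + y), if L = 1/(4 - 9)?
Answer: -380521/70 ≈ -5436.0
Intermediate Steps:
L = -⅕ (L = 1/(-5) = -⅕ ≈ -0.20000)
t(O) = -1/(5*O)
-151*36 + t(7 + y) = -151*36 - 1/(5*(7 + 7)) = -5436 - ⅕/14 = -5436 - ⅕*1/14 = -5436 - 1/70 = -380521/70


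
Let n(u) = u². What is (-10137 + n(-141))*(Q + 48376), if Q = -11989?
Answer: 354554928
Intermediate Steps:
(-10137 + n(-141))*(Q + 48376) = (-10137 + (-141)²)*(-11989 + 48376) = (-10137 + 19881)*36387 = 9744*36387 = 354554928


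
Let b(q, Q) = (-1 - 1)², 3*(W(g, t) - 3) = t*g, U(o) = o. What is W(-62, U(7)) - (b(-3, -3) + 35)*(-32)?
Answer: 3319/3 ≈ 1106.3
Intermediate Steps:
W(g, t) = 3 + g*t/3 (W(g, t) = 3 + (t*g)/3 = 3 + (g*t)/3 = 3 + g*t/3)
b(q, Q) = 4 (b(q, Q) = (-2)² = 4)
W(-62, U(7)) - (b(-3, -3) + 35)*(-32) = (3 + (⅓)*(-62)*7) - (4 + 35)*(-32) = (3 - 434/3) - 39*(-32) = -425/3 - 1*(-1248) = -425/3 + 1248 = 3319/3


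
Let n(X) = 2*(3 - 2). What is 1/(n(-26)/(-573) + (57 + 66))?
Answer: 573/70477 ≈ 0.0081303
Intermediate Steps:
n(X) = 2 (n(X) = 2*1 = 2)
1/(n(-26)/(-573) + (57 + 66)) = 1/(2/(-573) + (57 + 66)) = 1/(2*(-1/573) + 123) = 1/(-2/573 + 123) = 1/(70477/573) = 573/70477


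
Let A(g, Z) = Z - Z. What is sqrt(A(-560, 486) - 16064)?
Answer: 8*I*sqrt(251) ≈ 126.74*I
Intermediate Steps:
A(g, Z) = 0
sqrt(A(-560, 486) - 16064) = sqrt(0 - 16064) = sqrt(-16064) = 8*I*sqrt(251)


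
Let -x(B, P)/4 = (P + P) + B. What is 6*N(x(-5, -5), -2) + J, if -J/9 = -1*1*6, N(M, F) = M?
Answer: 414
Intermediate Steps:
x(B, P) = -8*P - 4*B (x(B, P) = -4*((P + P) + B) = -4*(2*P + B) = -4*(B + 2*P) = -8*P - 4*B)
J = 54 (J = -9*(-1*1)*6 = -(-9)*6 = -9*(-6) = 54)
6*N(x(-5, -5), -2) + J = 6*(-8*(-5) - 4*(-5)) + 54 = 6*(40 + 20) + 54 = 6*60 + 54 = 360 + 54 = 414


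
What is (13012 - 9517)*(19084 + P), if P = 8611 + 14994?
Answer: 149198055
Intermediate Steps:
P = 23605
(13012 - 9517)*(19084 + P) = (13012 - 9517)*(19084 + 23605) = 3495*42689 = 149198055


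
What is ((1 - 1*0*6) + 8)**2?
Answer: 81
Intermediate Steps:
((1 - 1*0*6) + 8)**2 = ((1 + 0*6) + 8)**2 = ((1 + 0) + 8)**2 = (1 + 8)**2 = 9**2 = 81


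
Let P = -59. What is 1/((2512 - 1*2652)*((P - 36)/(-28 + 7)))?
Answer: -3/1900 ≈ -0.0015789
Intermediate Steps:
1/((2512 - 1*2652)*((P - 36)/(-28 + 7))) = 1/((2512 - 1*2652)*((-59 - 36)/(-28 + 7))) = 1/((2512 - 2652)*(-95/(-21))) = 1/(-(-13300)*(-1)/21) = 1/(-140*95/21) = 1/(-1900/3) = -3/1900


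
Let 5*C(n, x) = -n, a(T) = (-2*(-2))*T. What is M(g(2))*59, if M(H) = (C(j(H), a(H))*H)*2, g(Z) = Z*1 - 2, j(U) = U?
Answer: 0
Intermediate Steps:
a(T) = 4*T
g(Z) = -2 + Z (g(Z) = Z - 2 = -2 + Z)
C(n, x) = -n/5 (C(n, x) = (-n)/5 = -n/5)
M(H) = -2*H**2/5 (M(H) = ((-H/5)*H)*2 = -H**2/5*2 = -2*H**2/5)
M(g(2))*59 = -2*(-2 + 2)**2/5*59 = -2/5*0**2*59 = -2/5*0*59 = 0*59 = 0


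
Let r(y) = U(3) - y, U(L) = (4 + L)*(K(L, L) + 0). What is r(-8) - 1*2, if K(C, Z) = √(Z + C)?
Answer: 6 + 7*√6 ≈ 23.146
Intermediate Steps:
K(C, Z) = √(C + Z)
U(L) = √2*√L*(4 + L) (U(L) = (4 + L)*(√(L + L) + 0) = (4 + L)*(√(2*L) + 0) = (4 + L)*(√2*√L + 0) = (4 + L)*(√2*√L) = √2*√L*(4 + L))
r(y) = -y + 7*√6 (r(y) = √2*√3*(4 + 3) - y = √2*√3*7 - y = 7*√6 - y = -y + 7*√6)
r(-8) - 1*2 = (-1*(-8) + 7*√6) - 1*2 = (8 + 7*√6) - 2 = 6 + 7*√6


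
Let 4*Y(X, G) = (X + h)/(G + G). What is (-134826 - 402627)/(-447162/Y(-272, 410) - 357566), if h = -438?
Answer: -38159163/121281950 ≈ -0.31463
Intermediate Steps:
Y(X, G) = (-438 + X)/(8*G) (Y(X, G) = ((X - 438)/(G + G))/4 = ((-438 + X)/((2*G)))/4 = ((-438 + X)*(1/(2*G)))/4 = ((-438 + X)/(2*G))/4 = (-438 + X)/(8*G))
(-134826 - 402627)/(-447162/Y(-272, 410) - 357566) = (-134826 - 402627)/(-447162*3280/(-438 - 272) - 357566) = -537453/(-447162/((⅛)*(1/410)*(-710)) - 357566) = -537453/(-447162/(-71/328) - 357566) = -537453/(-447162*(-328/71) - 357566) = -537453/(146669136/71 - 357566) = -537453/121281950/71 = -537453*71/121281950 = -38159163/121281950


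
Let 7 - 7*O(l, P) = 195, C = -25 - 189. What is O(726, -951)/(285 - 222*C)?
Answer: -188/334551 ≈ -0.00056195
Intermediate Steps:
C = -214
O(l, P) = -188/7 (O(l, P) = 1 - ⅐*195 = 1 - 195/7 = -188/7)
O(726, -951)/(285 - 222*C) = -188/(7*(285 - 222*(-214))) = -188/(7*(285 + 47508)) = -188/7/47793 = -188/7*1/47793 = -188/334551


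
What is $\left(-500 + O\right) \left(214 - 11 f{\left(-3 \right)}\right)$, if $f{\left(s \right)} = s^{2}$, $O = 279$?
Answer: $-25415$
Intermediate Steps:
$\left(-500 + O\right) \left(214 - 11 f{\left(-3 \right)}\right) = \left(-500 + 279\right) \left(214 - 11 \left(-3\right)^{2}\right) = - 221 \left(214 - 99\right) = \left(-221\right) 115 = -25415$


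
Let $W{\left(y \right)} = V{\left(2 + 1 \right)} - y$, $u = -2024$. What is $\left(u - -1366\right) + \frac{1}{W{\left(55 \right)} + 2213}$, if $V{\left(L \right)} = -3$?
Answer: $- \frac{1417989}{2155} \approx -658.0$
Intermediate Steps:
$W{\left(y \right)} = -3 - y$
$\left(u - -1366\right) + \frac{1}{W{\left(55 \right)} + 2213} = \left(-2024 - -1366\right) + \frac{1}{\left(-3 - 55\right) + 2213} = \left(-2024 + 1366\right) + \frac{1}{\left(-3 - 55\right) + 2213} = -658 + \frac{1}{-58 + 2213} = -658 + \frac{1}{2155} = - \frac{1417989}{2155}$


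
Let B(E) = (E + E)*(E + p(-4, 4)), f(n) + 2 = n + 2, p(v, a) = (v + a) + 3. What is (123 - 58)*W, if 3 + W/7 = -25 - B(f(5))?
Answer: -49140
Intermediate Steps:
p(v, a) = 3 + a + v (p(v, a) = (a + v) + 3 = 3 + a + v)
f(n) = n (f(n) = -2 + (n + 2) = -2 + (2 + n) = n)
B(E) = 2*E*(3 + E) (B(E) = (E + E)*(E + (3 + 4 - 4)) = (2*E)*(E + 3) = (2*E)*(3 + E) = 2*E*(3 + E))
W = -756 (W = -21 + 7*(-25 - 2*5*(3 + 5)) = -21 + 7*(-25 - 2*5*8) = -21 + 7*(-25 - 1*80) = -21 + 7*(-25 - 80) = -21 + 7*(-105) = -21 - 735 = -756)
(123 - 58)*W = (123 - 58)*(-756) = 65*(-756) = -49140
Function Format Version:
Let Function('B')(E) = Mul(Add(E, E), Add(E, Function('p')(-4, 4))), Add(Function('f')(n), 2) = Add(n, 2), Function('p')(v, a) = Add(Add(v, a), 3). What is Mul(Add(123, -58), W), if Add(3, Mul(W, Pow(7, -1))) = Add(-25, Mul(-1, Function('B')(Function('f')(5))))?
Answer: -49140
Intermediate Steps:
Function('p')(v, a) = Add(3, a, v) (Function('p')(v, a) = Add(Add(a, v), 3) = Add(3, a, v))
Function('f')(n) = n (Function('f')(n) = Add(-2, Add(n, 2)) = Add(-2, Add(2, n)) = n)
Function('B')(E) = Mul(2, E, Add(3, E)) (Function('B')(E) = Mul(Add(E, E), Add(E, Add(3, 4, -4))) = Mul(Mul(2, E), Add(E, 3)) = Mul(Mul(2, E), Add(3, E)) = Mul(2, E, Add(3, E)))
W = -756 (W = Add(-21, Mul(7, Add(-25, Mul(-1, Mul(2, 5, Add(3, 5)))))) = Add(-21, Mul(7, Add(-25, Mul(-1, Mul(2, 5, 8))))) = Add(-21, Mul(7, Add(-25, Mul(-1, 80)))) = Add(-21, Mul(7, Add(-25, -80))) = Add(-21, Mul(7, -105)) = Add(-21, -735) = -756)
Mul(Add(123, -58), W) = Mul(Add(123, -58), -756) = Mul(65, -756) = -49140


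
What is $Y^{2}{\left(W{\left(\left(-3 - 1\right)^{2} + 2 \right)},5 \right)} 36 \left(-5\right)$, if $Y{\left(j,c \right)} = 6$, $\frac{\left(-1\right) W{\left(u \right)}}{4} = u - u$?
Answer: $-6480$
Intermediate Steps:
$W{\left(u \right)} = 0$ ($W{\left(u \right)} = - 4 \left(u - u\right) = \left(-4\right) 0 = 0$)
$Y^{2}{\left(W{\left(\left(-3 - 1\right)^{2} + 2 \right)},5 \right)} 36 \left(-5\right) = 6^{2} \cdot 36 \left(-5\right) = 36 \left(-180\right) = -6480$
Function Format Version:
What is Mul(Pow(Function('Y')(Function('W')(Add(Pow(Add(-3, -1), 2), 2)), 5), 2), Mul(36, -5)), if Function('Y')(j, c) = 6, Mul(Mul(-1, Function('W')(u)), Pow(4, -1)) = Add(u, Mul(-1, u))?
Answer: -6480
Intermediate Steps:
Function('W')(u) = 0 (Function('W')(u) = Mul(-4, Add(u, Mul(-1, u))) = Mul(-4, 0) = 0)
Mul(Pow(Function('Y')(Function('W')(Add(Pow(Add(-3, -1), 2), 2)), 5), 2), Mul(36, -5)) = Mul(Pow(6, 2), Mul(36, -5)) = Mul(36, -180) = -6480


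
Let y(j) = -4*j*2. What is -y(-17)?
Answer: -136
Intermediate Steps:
y(j) = -8*j
-y(-17) = -(-8)*(-17) = -1*136 = -136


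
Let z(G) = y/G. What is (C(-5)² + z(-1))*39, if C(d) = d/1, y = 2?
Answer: 897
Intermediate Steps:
z(G) = 2/G
C(d) = d (C(d) = d*1 = d)
(C(-5)² + z(-1))*39 = ((-5)² + 2/(-1))*39 = (25 + 2*(-1))*39 = (25 - 2)*39 = 23*39 = 897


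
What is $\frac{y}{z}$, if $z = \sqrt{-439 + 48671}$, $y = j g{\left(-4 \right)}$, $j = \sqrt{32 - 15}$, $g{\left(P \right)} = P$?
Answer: $- \frac{\sqrt{204986}}{6029} \approx -0.075096$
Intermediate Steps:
$j = \sqrt{17} \approx 4.1231$
$y = - 4 \sqrt{17}$ ($y = \sqrt{17} \left(-4\right) = - 4 \sqrt{17} \approx -16.492$)
$z = 2 \sqrt{12058}$ ($z = \sqrt{48232} = 2 \sqrt{12058} \approx 219.62$)
$\frac{y}{z} = \frac{\left(-4\right) \sqrt{17}}{2 \sqrt{12058}} = - 4 \sqrt{17} \frac{\sqrt{12058}}{24116} = - \frac{\sqrt{204986}}{6029}$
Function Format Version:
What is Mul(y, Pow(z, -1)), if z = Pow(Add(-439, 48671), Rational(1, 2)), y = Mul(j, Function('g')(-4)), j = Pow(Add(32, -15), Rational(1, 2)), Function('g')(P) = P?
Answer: Mul(Rational(-1, 6029), Pow(204986, Rational(1, 2))) ≈ -0.075096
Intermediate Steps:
j = Pow(17, Rational(1, 2)) ≈ 4.1231
y = Mul(-4, Pow(17, Rational(1, 2))) (y = Mul(Pow(17, Rational(1, 2)), -4) = Mul(-4, Pow(17, Rational(1, 2))) ≈ -16.492)
z = Mul(2, Pow(12058, Rational(1, 2))) (z = Pow(48232, Rational(1, 2)) = Mul(2, Pow(12058, Rational(1, 2))) ≈ 219.62)
Mul(y, Pow(z, -1)) = Mul(Mul(-4, Pow(17, Rational(1, 2))), Pow(Mul(2, Pow(12058, Rational(1, 2))), -1)) = Mul(Mul(-4, Pow(17, Rational(1, 2))), Mul(Rational(1, 24116), Pow(12058, Rational(1, 2)))) = Mul(Rational(-1, 6029), Pow(204986, Rational(1, 2)))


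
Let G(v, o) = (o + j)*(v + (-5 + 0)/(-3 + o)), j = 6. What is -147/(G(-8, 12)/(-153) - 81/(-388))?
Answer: -8726508/72145 ≈ -120.96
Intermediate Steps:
G(v, o) = (6 + o)*(v - 5/(-3 + o)) (G(v, o) = (o + 6)*(v + (-5 + 0)/(-3 + o)) = (6 + o)*(v - 5/(-3 + o)))
-147/(G(-8, 12)/(-153) - 81/(-388)) = -147/(((-30 - 18*(-8) - 5*12 - 8*12**2 + 3*12*(-8))/(-3 + 12))/(-153) - 81/(-388)) = -147/(((-30 + 144 - 60 - 8*144 - 288)/9)*(-1/153) - 81*(-1/388)) = -147/(((-30 + 144 - 60 - 1152 - 288)/9)*(-1/153) + 81/388) = -147/(((1/9)*(-1386))*(-1/153) + 81/388) = -147/(-154*(-1/153) + 81/388) = -147/(154/153 + 81/388) = -147/72145/59364 = -147*59364/72145 = -8726508/72145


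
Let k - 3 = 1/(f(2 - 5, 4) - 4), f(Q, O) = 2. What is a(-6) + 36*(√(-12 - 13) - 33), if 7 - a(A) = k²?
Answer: -4749/4 + 180*I ≈ -1187.3 + 180.0*I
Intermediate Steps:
k = 5/2 (k = 3 + 1/(2 - 4) = 3 + 1/(-2) = 3 - ½ = 5/2 ≈ 2.5000)
a(A) = ¾ (a(A) = 7 - (5/2)² = 7 - 1*25/4 = 7 - 25/4 = ¾)
a(-6) + 36*(√(-12 - 13) - 33) = ¾ + 36*(√(-12 - 13) - 33) = ¾ + 36*(√(-25) - 33) = ¾ + 36*(5*I - 33) = ¾ + 36*(-33 + 5*I) = ¾ + (-1188 + 180*I) = -4749/4 + 180*I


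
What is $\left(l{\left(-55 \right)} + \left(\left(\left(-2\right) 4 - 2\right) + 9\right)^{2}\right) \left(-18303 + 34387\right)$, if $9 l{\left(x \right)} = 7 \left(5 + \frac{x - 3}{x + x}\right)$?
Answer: $\frac{42188332}{495} \approx 85229.0$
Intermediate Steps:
$l{\left(x \right)} = \frac{35}{9} + \frac{7 \left(-3 + x\right)}{18 x}$ ($l{\left(x \right)} = \frac{7 \left(5 + \frac{x - 3}{x + x}\right)}{9} = \frac{7 \left(5 + \frac{-3 + x}{2 x}\right)}{9} = \frac{35 + \frac{7 \left(-3 + x\right)}{2 x}}{9} = \frac{35}{9} + \frac{7 \left(-3 + x\right)}{18 x}$)
$\left(l{\left(-55 \right)} + \left(\left(\left(-2\right) 4 - 2\right) + 9\right)^{2}\right) \left(-18303 + 34387\right) = \left(\frac{7 \left(-3 + 11 \left(-55\right)\right)}{18 \left(-55\right)} + \left(\left(\left(-2\right) 4 - 2\right) + 9\right)^{2}\right) \left(-18303 + 34387\right) = \left(\frac{7}{18} \left(- \frac{1}{55}\right) \left(-3 - 605\right) + \left(\left(-8 - 2\right) + 9\right)^{2}\right) 16084 = \left(\frac{7}{18} \left(- \frac{1}{55}\right) \left(-608\right) + \left(-10 + 9\right)^{2}\right) 16084 = \left(\frac{2128}{495} + \left(-1\right)^{2}\right) 16084 = \left(\frac{2128}{495} + 1\right) 16084 = \frac{2623}{495} \cdot 16084 = \frac{42188332}{495}$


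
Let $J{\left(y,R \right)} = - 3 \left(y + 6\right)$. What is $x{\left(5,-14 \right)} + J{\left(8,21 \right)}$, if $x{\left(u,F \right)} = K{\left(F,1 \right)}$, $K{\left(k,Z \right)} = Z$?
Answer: $-41$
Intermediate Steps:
$J{\left(y,R \right)} = -18 - 3 y$ ($J{\left(y,R \right)} = - 3 \left(6 + y\right) = -18 - 3 y$)
$x{\left(u,F \right)} = 1$
$x{\left(5,-14 \right)} + J{\left(8,21 \right)} = 1 - 42 = -41$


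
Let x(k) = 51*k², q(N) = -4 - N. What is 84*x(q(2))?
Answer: 154224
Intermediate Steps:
84*x(q(2)) = 84*(51*(-4 - 1*2)²) = 84*(51*(-4 - 2)²) = 84*(51*(-6)²) = 84*(51*36) = 84*1836 = 154224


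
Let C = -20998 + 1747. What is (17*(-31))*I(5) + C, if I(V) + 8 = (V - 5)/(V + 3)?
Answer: -15035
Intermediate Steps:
I(V) = -8 + (-5 + V)/(3 + V) (I(V) = -8 + (V - 5)/(V + 3) = -8 + (-5 + V)/(3 + V))
C = -19251
(17*(-31))*I(5) + C = (17*(-31))*((-29 - 7*5)/(3 + 5)) - 19251 = -527*(-29 - 35)/8 - 19251 = -527*(-64)/8 - 19251 = -527*(-8) - 19251 = 4216 - 19251 = -15035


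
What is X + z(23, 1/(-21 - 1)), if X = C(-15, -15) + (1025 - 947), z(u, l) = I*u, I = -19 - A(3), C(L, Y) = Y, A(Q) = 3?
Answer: -443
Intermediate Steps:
I = -22 (I = -19 - 1*3 = -19 - 3 = -22)
z(u, l) = -22*u
X = 63 (X = -15 + (1025 - 947) = -15 + 78 = 63)
X + z(23, 1/(-21 - 1)) = 63 - 22*23 = 63 - 506 = -443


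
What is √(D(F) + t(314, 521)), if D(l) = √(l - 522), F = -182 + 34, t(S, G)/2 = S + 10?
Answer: √(648 + I*√670) ≈ 25.461 + 0.50832*I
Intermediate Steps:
t(S, G) = 20 + 2*S (t(S, G) = 2*(S + 10) = 2*(10 + S) = 20 + 2*S)
F = -148
D(l) = √(-522 + l)
√(D(F) + t(314, 521)) = √(√(-522 - 148) + (20 + 2*314)) = √(√(-670) + (20 + 628)) = √(I*√670 + 648) = √(648 + I*√670)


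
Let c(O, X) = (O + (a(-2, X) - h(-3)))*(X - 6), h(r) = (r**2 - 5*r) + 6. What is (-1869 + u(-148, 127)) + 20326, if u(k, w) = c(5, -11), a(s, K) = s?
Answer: 18916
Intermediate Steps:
h(r) = 6 + r**2 - 5*r
c(O, X) = (-32 + O)*(-6 + X) (c(O, X) = (O + (-2 - (6 + (-3)**2 - 5*(-3))))*(X - 6) = (O + (-2 - (6 + 9 + 15)))*(-6 + X) = (O + (-2 - 1*30))*(-6 + X) = (O + (-2 - 30))*(-6 + X) = (O - 32)*(-6 + X) = (-32 + O)*(-6 + X))
u(k, w) = 459 (u(k, w) = 192 - 32*(-11) - 6*5 + 5*(-11) = 192 + 352 - 30 - 55 = 459)
(-1869 + u(-148, 127)) + 20326 = (-1869 + 459) + 20326 = -1410 + 20326 = 18916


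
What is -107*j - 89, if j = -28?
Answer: 2907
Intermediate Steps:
-107*j - 89 = -107*(-28) - 89 = 2996 - 89 = 2907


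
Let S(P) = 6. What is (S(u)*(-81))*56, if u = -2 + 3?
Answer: -27216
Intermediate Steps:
u = 1
(S(u)*(-81))*56 = (6*(-81))*56 = -486*56 = -27216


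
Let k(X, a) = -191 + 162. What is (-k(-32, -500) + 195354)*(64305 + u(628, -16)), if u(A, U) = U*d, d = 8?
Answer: 12539094791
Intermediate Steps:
u(A, U) = 8*U (u(A, U) = U*8 = 8*U)
k(X, a) = -29
(-k(-32, -500) + 195354)*(64305 + u(628, -16)) = (-1*(-29) + 195354)*(64305 + 8*(-16)) = (29 + 195354)*(64305 - 128) = 195383*64177 = 12539094791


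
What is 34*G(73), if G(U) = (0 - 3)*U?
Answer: -7446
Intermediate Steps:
G(U) = -3*U
34*G(73) = 34*(-3*73) = 34*(-219) = -7446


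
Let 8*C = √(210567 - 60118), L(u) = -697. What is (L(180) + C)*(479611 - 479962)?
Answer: 244647 - 351*√150449/8 ≈ 2.2763e+5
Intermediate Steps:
C = √150449/8 (C = √(210567 - 60118)/8 = √150449/8 ≈ 48.485)
(L(180) + C)*(479611 - 479962) = (-697 + √150449/8)*(479611 - 479962) = (-697 + √150449/8)*(-351) = 244647 - 351*√150449/8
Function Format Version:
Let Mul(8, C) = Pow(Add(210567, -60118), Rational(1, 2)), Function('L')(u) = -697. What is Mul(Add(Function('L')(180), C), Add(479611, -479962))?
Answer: Add(244647, Mul(Rational(-351, 8), Pow(150449, Rational(1, 2)))) ≈ 2.2763e+5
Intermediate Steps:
C = Mul(Rational(1, 8), Pow(150449, Rational(1, 2))) (C = Mul(Rational(1, 8), Pow(Add(210567, -60118), Rational(1, 2))) = Mul(Rational(1, 8), Pow(150449, Rational(1, 2))) ≈ 48.485)
Mul(Add(Function('L')(180), C), Add(479611, -479962)) = Mul(Add(-697, Mul(Rational(1, 8), Pow(150449, Rational(1, 2)))), Add(479611, -479962)) = Mul(Add(-697, Mul(Rational(1, 8), Pow(150449, Rational(1, 2)))), -351) = Add(244647, Mul(Rational(-351, 8), Pow(150449, Rational(1, 2))))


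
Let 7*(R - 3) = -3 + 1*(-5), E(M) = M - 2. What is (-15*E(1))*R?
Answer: 195/7 ≈ 27.857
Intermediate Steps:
E(M) = -2 + M
R = 13/7 (R = 3 + (-3 + 1*(-5))/7 = 3 + (-3 - 5)/7 = 3 + (1/7)*(-8) = 3 - 8/7 = 13/7 ≈ 1.8571)
(-15*E(1))*R = -15*(-2 + 1)*(13/7) = -15*(-1)*(13/7) = 15*(13/7) = 195/7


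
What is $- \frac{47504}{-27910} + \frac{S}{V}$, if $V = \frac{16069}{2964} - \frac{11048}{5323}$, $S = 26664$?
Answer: $\frac{1174390549936184}{147334140865} \approx 7970.9$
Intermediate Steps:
$V = \frac{52789015}{15777372}$ ($V = 16069 \cdot \frac{1}{2964} - \frac{11048}{5323} = \frac{16069}{2964} - \frac{11048}{5323} = \frac{52789015}{15777372} \approx 3.3459$)
$- \frac{47504}{-27910} + \frac{S}{V} = - \frac{47504}{-27910} + \frac{26664}{\frac{52789015}{15777372}} = \left(-47504\right) \left(- \frac{1}{27910}\right) + 26664 \cdot \frac{15777372}{52789015} = \frac{23752}{13955} + \frac{420687847008}{52789015} = \frac{1174390549936184}{147334140865}$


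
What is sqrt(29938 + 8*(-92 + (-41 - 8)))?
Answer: sqrt(28810) ≈ 169.74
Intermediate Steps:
sqrt(29938 + 8*(-92 + (-41 - 8))) = sqrt(29938 + 8*(-92 - 49)) = sqrt(29938 + 8*(-141)) = sqrt(29938 - 1128) = sqrt(28810)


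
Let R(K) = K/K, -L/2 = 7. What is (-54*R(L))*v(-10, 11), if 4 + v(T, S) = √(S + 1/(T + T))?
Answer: 216 - 27*√1095/5 ≈ 37.310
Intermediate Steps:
L = -14 (L = -2*7 = -14)
v(T, S) = -4 + √(S + 1/(2*T)) (v(T, S) = -4 + √(S + 1/(T + T)) = -4 + √(S + 1/(2*T)))
R(K) = 1
(-54*R(L))*v(-10, 11) = (-54*1)*(-4 + √(2/(-10) + 4*11)/2) = -54*(-4 + √(2*(-⅒) + 44)/2) = -54*(-4 + √(-⅕ + 44)/2) = -54*(-4 + √(219/5)/2) = -54*(-4 + (√1095/5)/2) = -54*(-4 + √1095/10) = 216 - 27*√1095/5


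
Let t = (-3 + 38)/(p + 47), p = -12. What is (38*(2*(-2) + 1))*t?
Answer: -114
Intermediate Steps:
t = 1 (t = (-3 + 38)/(-12 + 47) = 35/35 = 35*(1/35) = 1)
(38*(2*(-2) + 1))*t = (38*(2*(-2) + 1))*1 = (38*(-4 + 1))*1 = (38*(-3))*1 = -114*1 = -114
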